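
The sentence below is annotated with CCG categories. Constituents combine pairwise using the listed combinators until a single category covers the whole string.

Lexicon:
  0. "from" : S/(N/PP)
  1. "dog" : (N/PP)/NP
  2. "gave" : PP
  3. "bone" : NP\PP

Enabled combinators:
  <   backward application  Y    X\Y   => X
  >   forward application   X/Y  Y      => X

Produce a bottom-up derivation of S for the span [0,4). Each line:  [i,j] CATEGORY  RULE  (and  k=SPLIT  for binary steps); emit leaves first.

[0,1] S/(N/PP)  lex  "from"
[1,2] (N/PP)/NP  lex  "dog"
[2,3] PP  lex  "gave"
[3,4] NP\PP  lex  "bone"
[2,4] NP  <  k=3
[1,4] N/PP  >  k=2
[0,4] S  >  k=1

[0,4] S   >
  [0,1] "from" : S/(N/PP)
  [1,4] N/PP   >
    [1,2] "dog" : (N/PP)/NP
    [2,4] NP   <
      [2,3] "gave" : PP
      [3,4] "bone" : NP\PP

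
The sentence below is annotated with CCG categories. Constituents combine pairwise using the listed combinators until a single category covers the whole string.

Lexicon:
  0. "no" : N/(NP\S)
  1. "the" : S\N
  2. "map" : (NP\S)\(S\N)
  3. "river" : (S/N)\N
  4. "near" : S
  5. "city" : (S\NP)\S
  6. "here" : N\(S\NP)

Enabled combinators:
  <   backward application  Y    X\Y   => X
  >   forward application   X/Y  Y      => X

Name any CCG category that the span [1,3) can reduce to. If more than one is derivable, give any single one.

NP\S

[0,7] S   >
  [0,4] S/N   <
    [0,3] N   >
      [0,1] "no" : N/(NP\S)
      [1,3] NP\S   <
        [1,2] "the" : S\N
        [2,3] "map" : (NP\S)\(S\N)
    [3,4] "river" : (S/N)\N
  [4,7] N   <
    [4,6] S\NP   <
      [4,5] "near" : S
      [5,6] "city" : (S\NP)\S
    [6,7] "here" : N\(S\NP)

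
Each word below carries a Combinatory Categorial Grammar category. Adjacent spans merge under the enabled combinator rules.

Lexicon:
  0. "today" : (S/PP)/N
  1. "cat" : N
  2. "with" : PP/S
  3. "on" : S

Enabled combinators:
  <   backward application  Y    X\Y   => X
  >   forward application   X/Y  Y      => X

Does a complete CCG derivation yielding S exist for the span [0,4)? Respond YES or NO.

YES

[0,4] S   >
  [0,2] S/PP   >
    [0,1] "today" : (S/PP)/N
    [1,2] "cat" : N
  [2,4] PP   >
    [2,3] "with" : PP/S
    [3,4] "on" : S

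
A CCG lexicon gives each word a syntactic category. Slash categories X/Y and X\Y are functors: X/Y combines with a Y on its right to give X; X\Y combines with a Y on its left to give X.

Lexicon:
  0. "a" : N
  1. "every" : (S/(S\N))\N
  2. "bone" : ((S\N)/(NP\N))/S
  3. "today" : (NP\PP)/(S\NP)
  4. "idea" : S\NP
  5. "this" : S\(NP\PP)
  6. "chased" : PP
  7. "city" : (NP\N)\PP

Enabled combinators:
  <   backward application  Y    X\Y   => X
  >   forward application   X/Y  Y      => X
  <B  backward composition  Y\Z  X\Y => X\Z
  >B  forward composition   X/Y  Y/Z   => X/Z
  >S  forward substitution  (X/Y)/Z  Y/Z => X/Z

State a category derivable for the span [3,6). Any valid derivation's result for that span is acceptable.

S

[0,8] S   >
  [0,2] S/(S\N)   <
    [0,1] "a" : N
    [1,2] "every" : (S/(S\N))\N
  [2,8] S\N   >
    [2,6] (S\N)/(NP\N)   >
      [2,3] "bone" : ((S\N)/(NP\N))/S
      [3,6] S   <
        [3,5] NP\PP   >
          [3,4] "today" : (NP\PP)/(S\NP)
          [4,5] "idea" : S\NP
        [5,6] "this" : S\(NP\PP)
    [6,8] NP\N   <
      [6,7] "chased" : PP
      [7,8] "city" : (NP\N)\PP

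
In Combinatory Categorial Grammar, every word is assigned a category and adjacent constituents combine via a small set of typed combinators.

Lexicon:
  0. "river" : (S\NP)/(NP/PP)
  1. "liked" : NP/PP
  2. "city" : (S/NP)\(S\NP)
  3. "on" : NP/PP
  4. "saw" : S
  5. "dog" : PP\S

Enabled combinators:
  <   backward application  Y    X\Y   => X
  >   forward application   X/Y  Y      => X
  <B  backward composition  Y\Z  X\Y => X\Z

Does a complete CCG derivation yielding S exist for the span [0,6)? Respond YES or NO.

[0,6] S   >
  [0,3] S/NP   <
    [0,2] S\NP   >
      [0,1] "river" : (S\NP)/(NP/PP)
      [1,2] "liked" : NP/PP
    [2,3] "city" : (S/NP)\(S\NP)
  [3,6] NP   >
    [3,4] "on" : NP/PP
    [4,6] PP   <
      [4,5] "saw" : S
      [5,6] "dog" : PP\S

YES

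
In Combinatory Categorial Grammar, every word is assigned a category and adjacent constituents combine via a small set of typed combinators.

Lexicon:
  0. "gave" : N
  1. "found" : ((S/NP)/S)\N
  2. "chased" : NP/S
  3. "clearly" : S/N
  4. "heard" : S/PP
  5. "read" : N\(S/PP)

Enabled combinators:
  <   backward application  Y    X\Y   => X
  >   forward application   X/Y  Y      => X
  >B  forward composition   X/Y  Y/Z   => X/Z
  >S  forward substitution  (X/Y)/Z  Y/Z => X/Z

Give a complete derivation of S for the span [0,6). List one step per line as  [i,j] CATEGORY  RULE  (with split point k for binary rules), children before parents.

[0,6] S   >
  [0,4] S/N   >B
    [0,3] S/S   >S
      [0,2] (S/NP)/S   <
        [0,1] "gave" : N
        [1,2] "found" : ((S/NP)/S)\N
      [2,3] "chased" : NP/S
    [3,4] "clearly" : S/N
  [4,6] N   <
    [4,5] "heard" : S/PP
    [5,6] "read" : N\(S/PP)

[0,1] N  lex  "gave"
[1,2] ((S/NP)/S)\N  lex  "found"
[0,2] (S/NP)/S  <  k=1
[2,3] NP/S  lex  "chased"
[0,3] S/S  >S  k=2
[3,4] S/N  lex  "clearly"
[0,4] S/N  >B  k=3
[4,5] S/PP  lex  "heard"
[5,6] N\(S/PP)  lex  "read"
[4,6] N  <  k=5
[0,6] S  >  k=4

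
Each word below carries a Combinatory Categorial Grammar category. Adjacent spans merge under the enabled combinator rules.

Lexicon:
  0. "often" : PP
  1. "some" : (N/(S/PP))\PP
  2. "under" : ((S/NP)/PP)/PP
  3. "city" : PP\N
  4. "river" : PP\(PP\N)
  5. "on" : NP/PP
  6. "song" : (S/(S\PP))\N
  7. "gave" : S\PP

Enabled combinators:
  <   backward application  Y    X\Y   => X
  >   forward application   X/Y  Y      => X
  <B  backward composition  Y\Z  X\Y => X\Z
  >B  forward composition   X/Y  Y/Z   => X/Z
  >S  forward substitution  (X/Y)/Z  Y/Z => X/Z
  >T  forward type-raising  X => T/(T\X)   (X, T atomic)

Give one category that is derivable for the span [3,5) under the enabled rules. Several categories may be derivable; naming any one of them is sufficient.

PP

[0,8] S   >
  [0,7] S/(S\PP)   <
    [0,6] N   >
      [0,2] N/(S/PP)   <
        [0,1] "often" : PP
        [1,2] "some" : (N/(S/PP))\PP
      [2,6] S/PP   >S
        [2,5] (S/NP)/PP   >
          [2,3] "under" : ((S/NP)/PP)/PP
          [3,5] PP   <
            [3,4] "city" : PP\N
            [4,5] "river" : PP\(PP\N)
        [5,6] "on" : NP/PP
    [6,7] "song" : (S/(S\PP))\N
  [7,8] "gave" : S\PP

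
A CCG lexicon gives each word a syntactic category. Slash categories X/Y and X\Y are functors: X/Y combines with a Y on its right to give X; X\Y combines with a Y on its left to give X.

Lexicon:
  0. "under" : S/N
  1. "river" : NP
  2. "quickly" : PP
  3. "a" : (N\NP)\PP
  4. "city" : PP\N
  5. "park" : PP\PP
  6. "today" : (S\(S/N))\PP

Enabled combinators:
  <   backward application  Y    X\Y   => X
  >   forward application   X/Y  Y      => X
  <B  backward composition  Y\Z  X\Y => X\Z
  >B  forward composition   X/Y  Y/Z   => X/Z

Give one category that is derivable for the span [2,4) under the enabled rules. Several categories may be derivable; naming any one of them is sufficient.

N\NP

[0,7] S   <
  [0,1] "under" : S/N
  [1,7] S\(S/N)   <
    [1,6] PP   <
      [1,2] "river" : NP
      [2,6] PP\NP   <B
        [2,5] PP\NP   <B
          [2,4] N\NP   <
            [2,3] "quickly" : PP
            [3,4] "a" : (N\NP)\PP
          [4,5] "city" : PP\N
        [5,6] "park" : PP\PP
    [6,7] "today" : (S\(S/N))\PP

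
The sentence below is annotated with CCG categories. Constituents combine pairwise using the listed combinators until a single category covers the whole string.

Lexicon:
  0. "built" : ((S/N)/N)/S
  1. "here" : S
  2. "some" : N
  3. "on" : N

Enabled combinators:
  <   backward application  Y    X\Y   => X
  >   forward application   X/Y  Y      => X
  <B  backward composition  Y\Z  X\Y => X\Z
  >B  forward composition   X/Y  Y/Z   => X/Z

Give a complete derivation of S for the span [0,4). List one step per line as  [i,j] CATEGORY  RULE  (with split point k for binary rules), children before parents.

[0,4] S   >
  [0,3] S/N   >
    [0,2] (S/N)/N   >
      [0,1] "built" : ((S/N)/N)/S
      [1,2] "here" : S
    [2,3] "some" : N
  [3,4] "on" : N

[0,1] ((S/N)/N)/S  lex  "built"
[1,2] S  lex  "here"
[0,2] (S/N)/N  >  k=1
[2,3] N  lex  "some"
[0,3] S/N  >  k=2
[3,4] N  lex  "on"
[0,4] S  >  k=3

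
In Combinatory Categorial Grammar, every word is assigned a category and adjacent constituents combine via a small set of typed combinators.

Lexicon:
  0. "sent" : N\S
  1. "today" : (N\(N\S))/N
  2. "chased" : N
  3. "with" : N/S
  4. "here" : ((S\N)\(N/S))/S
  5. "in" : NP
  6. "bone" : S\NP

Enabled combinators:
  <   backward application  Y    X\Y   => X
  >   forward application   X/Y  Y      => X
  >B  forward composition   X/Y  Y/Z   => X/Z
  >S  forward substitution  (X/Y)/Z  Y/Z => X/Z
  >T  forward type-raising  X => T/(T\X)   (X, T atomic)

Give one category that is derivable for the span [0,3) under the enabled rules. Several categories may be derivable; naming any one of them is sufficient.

[0,7] S   <
  [0,3] N   <
    [0,1] "sent" : N\S
    [1,3] N\(N\S)   >
      [1,2] "today" : (N\(N\S))/N
      [2,3] "chased" : N
  [3,7] S\N   <
    [3,4] "with" : N/S
    [4,7] (S\N)\(N/S)   >
      [4,5] "here" : ((S\N)\(N/S))/S
      [5,7] S   <
        [5,6] "in" : NP
        [6,7] "bone" : S\NP

N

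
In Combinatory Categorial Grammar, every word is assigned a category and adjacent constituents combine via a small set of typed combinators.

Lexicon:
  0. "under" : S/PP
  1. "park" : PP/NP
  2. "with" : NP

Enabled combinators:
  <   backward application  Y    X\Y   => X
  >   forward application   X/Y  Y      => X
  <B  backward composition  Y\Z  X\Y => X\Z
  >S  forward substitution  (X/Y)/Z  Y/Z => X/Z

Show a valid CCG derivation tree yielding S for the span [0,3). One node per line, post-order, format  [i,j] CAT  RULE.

[0,1] S/PP  lex  "under"
[1,2] PP/NP  lex  "park"
[2,3] NP  lex  "with"
[1,3] PP  >  k=2
[0,3] S  >  k=1

[0,3] S   >
  [0,1] "under" : S/PP
  [1,3] PP   >
    [1,2] "park" : PP/NP
    [2,3] "with" : NP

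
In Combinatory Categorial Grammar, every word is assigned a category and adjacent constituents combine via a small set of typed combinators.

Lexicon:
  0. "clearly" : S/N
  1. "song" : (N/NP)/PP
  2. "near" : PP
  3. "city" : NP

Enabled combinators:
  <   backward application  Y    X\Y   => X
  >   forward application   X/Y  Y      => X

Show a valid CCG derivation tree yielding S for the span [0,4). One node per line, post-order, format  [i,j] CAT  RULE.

[0,1] S/N  lex  "clearly"
[1,2] (N/NP)/PP  lex  "song"
[2,3] PP  lex  "near"
[1,3] N/NP  >  k=2
[3,4] NP  lex  "city"
[1,4] N  >  k=3
[0,4] S  >  k=1

[0,4] S   >
  [0,1] "clearly" : S/N
  [1,4] N   >
    [1,3] N/NP   >
      [1,2] "song" : (N/NP)/PP
      [2,3] "near" : PP
    [3,4] "city" : NP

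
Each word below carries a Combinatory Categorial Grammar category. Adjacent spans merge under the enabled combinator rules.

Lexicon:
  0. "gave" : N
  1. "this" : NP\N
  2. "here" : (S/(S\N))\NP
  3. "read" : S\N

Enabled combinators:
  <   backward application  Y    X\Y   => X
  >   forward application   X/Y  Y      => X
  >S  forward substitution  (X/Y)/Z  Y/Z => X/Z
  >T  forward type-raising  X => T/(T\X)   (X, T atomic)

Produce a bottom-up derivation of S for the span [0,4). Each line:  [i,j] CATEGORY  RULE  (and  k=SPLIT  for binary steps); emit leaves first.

[0,1] N  lex  "gave"
[1,2] NP\N  lex  "this"
[0,2] NP  <  k=1
[2,3] (S/(S\N))\NP  lex  "here"
[0,3] S/(S\N)  <  k=2
[3,4] S\N  lex  "read"
[0,4] S  >  k=3

[0,4] S   >
  [0,3] S/(S\N)   <
    [0,2] NP   <
      [0,1] "gave" : N
      [1,2] "this" : NP\N
    [2,3] "here" : (S/(S\N))\NP
  [3,4] "read" : S\N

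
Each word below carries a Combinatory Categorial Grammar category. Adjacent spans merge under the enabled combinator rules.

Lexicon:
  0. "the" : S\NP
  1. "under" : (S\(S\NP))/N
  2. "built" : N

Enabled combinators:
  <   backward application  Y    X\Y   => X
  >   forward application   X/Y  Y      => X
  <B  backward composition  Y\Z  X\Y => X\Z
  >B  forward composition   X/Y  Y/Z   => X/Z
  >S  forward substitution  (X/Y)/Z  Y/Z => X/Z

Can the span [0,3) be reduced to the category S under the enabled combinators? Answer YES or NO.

[0,3] S   <
  [0,1] "the" : S\NP
  [1,3] S\(S\NP)   >
    [1,2] "under" : (S\(S\NP))/N
    [2,3] "built" : N

YES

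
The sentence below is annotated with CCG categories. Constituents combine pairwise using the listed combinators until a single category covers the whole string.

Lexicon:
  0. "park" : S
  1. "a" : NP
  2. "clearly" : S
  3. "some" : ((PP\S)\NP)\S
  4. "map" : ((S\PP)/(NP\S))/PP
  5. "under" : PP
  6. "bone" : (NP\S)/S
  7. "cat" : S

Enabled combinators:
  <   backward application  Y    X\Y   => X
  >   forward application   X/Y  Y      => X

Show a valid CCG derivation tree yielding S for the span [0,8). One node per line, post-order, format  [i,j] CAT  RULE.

[0,1] S  lex  "park"
[1,2] NP  lex  "a"
[2,3] S  lex  "clearly"
[3,4] ((PP\S)\NP)\S  lex  "some"
[2,4] (PP\S)\NP  <  k=3
[1,4] PP\S  <  k=2
[0,4] PP  <  k=1
[4,5] ((S\PP)/(NP\S))/PP  lex  "map"
[5,6] PP  lex  "under"
[4,6] (S\PP)/(NP\S)  >  k=5
[6,7] (NP\S)/S  lex  "bone"
[7,8] S  lex  "cat"
[6,8] NP\S  >  k=7
[4,8] S\PP  >  k=6
[0,8] S  <  k=4

[0,8] S   <
  [0,4] PP   <
    [0,1] "park" : S
    [1,4] PP\S   <
      [1,2] "a" : NP
      [2,4] (PP\S)\NP   <
        [2,3] "clearly" : S
        [3,4] "some" : ((PP\S)\NP)\S
  [4,8] S\PP   >
    [4,6] (S\PP)/(NP\S)   >
      [4,5] "map" : ((S\PP)/(NP\S))/PP
      [5,6] "under" : PP
    [6,8] NP\S   >
      [6,7] "bone" : (NP\S)/S
      [7,8] "cat" : S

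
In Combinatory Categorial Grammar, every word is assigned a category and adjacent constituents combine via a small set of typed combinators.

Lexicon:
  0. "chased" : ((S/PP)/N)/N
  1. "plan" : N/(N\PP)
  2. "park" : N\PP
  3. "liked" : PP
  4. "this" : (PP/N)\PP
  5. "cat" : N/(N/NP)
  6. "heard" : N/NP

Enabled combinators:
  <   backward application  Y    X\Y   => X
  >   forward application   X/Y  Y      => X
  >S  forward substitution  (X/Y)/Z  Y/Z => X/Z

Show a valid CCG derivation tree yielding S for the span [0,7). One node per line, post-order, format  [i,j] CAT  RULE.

[0,7] S   >
  [0,5] S/N   >S
    [0,3] (S/PP)/N   >
      [0,1] "chased" : ((S/PP)/N)/N
      [1,3] N   >
        [1,2] "plan" : N/(N\PP)
        [2,3] "park" : N\PP
    [3,5] PP/N   <
      [3,4] "liked" : PP
      [4,5] "this" : (PP/N)\PP
  [5,7] N   >
    [5,6] "cat" : N/(N/NP)
    [6,7] "heard" : N/NP

[0,1] ((S/PP)/N)/N  lex  "chased"
[1,2] N/(N\PP)  lex  "plan"
[2,3] N\PP  lex  "park"
[1,3] N  >  k=2
[0,3] (S/PP)/N  >  k=1
[3,4] PP  lex  "liked"
[4,5] (PP/N)\PP  lex  "this"
[3,5] PP/N  <  k=4
[0,5] S/N  >S  k=3
[5,6] N/(N/NP)  lex  "cat"
[6,7] N/NP  lex  "heard"
[5,7] N  >  k=6
[0,7] S  >  k=5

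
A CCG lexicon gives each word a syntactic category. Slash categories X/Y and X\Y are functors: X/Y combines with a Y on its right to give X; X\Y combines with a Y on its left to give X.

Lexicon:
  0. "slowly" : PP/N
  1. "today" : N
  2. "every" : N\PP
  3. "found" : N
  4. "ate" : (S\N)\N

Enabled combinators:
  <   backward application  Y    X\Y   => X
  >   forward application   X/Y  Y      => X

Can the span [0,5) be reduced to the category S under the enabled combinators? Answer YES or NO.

[0,5] S   <
  [0,3] N   <
    [0,2] PP   >
      [0,1] "slowly" : PP/N
      [1,2] "today" : N
    [2,3] "every" : N\PP
  [3,5] S\N   <
    [3,4] "found" : N
    [4,5] "ate" : (S\N)\N

YES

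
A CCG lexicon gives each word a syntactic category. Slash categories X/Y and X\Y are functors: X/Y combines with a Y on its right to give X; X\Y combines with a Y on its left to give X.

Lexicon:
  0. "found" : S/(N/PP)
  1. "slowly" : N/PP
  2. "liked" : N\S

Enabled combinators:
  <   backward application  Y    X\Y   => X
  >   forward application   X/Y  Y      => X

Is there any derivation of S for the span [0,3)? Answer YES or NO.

NO

S/(N/PP) N/PP N\S
CKY chart[0,3] = {N}; S ∉ chart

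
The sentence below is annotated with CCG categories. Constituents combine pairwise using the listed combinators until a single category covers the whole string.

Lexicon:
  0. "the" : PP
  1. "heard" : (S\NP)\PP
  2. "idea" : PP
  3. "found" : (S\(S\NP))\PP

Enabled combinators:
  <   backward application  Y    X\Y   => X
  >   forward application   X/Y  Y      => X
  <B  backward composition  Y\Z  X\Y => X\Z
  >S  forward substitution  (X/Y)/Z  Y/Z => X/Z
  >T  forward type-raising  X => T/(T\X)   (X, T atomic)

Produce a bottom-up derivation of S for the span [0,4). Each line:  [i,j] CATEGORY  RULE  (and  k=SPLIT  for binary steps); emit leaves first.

[0,4] S   <
  [0,2] S\NP   <
    [0,1] "the" : PP
    [1,2] "heard" : (S\NP)\PP
  [2,4] S\(S\NP)   <
    [2,3] "idea" : PP
    [3,4] "found" : (S\(S\NP))\PP

[0,1] PP  lex  "the"
[1,2] (S\NP)\PP  lex  "heard"
[0,2] S\NP  <  k=1
[2,3] PP  lex  "idea"
[3,4] (S\(S\NP))\PP  lex  "found"
[2,4] S\(S\NP)  <  k=3
[0,4] S  <  k=2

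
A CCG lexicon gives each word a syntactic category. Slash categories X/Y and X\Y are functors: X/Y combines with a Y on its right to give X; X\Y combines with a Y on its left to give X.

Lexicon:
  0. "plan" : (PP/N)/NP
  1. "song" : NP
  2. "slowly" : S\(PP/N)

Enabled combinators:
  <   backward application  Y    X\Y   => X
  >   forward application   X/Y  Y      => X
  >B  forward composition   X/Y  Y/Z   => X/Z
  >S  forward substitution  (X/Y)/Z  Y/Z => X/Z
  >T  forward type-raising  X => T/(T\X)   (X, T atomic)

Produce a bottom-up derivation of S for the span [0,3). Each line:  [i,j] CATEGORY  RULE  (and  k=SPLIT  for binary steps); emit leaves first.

[0,1] (PP/N)/NP  lex  "plan"
[1,2] NP  lex  "song"
[0,2] PP/N  >  k=1
[2,3] S\(PP/N)  lex  "slowly"
[0,3] S  <  k=2

[0,3] S   <
  [0,2] PP/N   >
    [0,1] "plan" : (PP/N)/NP
    [1,2] "song" : NP
  [2,3] "slowly" : S\(PP/N)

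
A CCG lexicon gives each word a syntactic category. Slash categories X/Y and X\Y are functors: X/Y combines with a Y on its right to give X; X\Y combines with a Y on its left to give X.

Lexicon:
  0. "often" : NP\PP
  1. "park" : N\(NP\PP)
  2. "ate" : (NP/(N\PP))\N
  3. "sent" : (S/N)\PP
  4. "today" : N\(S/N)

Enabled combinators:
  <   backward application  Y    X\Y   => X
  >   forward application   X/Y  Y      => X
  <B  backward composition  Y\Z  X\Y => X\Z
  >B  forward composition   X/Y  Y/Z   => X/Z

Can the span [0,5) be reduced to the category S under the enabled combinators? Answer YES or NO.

NO

NP\PP N\(NP\PP) (NP/(N\PP))\N (S/N)\PP N\(S/N)
CKY chart[0,5] = {NP}; S ∉ chart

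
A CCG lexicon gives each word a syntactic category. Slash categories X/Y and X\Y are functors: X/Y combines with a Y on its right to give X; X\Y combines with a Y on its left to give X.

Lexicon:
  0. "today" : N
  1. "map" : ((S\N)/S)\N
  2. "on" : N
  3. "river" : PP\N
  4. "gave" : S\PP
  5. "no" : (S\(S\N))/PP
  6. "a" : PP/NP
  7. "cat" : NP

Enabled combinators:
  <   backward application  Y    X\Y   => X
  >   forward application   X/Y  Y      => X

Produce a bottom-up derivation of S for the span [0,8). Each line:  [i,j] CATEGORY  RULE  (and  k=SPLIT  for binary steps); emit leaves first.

[0,1] N  lex  "today"
[1,2] ((S\N)/S)\N  lex  "map"
[0,2] (S\N)/S  <  k=1
[2,3] N  lex  "on"
[3,4] PP\N  lex  "river"
[2,4] PP  <  k=3
[4,5] S\PP  lex  "gave"
[2,5] S  <  k=4
[0,5] S\N  >  k=2
[5,6] (S\(S\N))/PP  lex  "no"
[6,7] PP/NP  lex  "a"
[7,8] NP  lex  "cat"
[6,8] PP  >  k=7
[5,8] S\(S\N)  >  k=6
[0,8] S  <  k=5

[0,8] S   <
  [0,5] S\N   >
    [0,2] (S\N)/S   <
      [0,1] "today" : N
      [1,2] "map" : ((S\N)/S)\N
    [2,5] S   <
      [2,4] PP   <
        [2,3] "on" : N
        [3,4] "river" : PP\N
      [4,5] "gave" : S\PP
  [5,8] S\(S\N)   >
    [5,6] "no" : (S\(S\N))/PP
    [6,8] PP   >
      [6,7] "a" : PP/NP
      [7,8] "cat" : NP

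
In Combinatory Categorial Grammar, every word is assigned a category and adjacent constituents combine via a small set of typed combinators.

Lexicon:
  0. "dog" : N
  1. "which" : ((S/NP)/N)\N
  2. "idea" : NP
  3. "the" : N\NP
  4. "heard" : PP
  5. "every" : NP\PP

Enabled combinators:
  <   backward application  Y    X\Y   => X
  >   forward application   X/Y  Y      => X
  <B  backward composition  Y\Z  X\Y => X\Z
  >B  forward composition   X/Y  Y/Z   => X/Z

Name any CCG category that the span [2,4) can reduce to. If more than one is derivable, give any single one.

N

[0,6] S   >
  [0,4] S/NP   >
    [0,2] (S/NP)/N   <
      [0,1] "dog" : N
      [1,2] "which" : ((S/NP)/N)\N
    [2,4] N   <
      [2,3] "idea" : NP
      [3,4] "the" : N\NP
  [4,6] NP   <
    [4,5] "heard" : PP
    [5,6] "every" : NP\PP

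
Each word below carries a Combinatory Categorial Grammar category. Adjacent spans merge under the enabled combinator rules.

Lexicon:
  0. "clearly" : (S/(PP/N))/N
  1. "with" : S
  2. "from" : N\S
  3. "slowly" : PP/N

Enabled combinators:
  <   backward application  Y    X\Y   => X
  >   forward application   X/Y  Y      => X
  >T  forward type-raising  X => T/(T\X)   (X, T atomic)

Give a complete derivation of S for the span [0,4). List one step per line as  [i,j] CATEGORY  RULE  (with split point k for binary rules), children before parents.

[0,4] S   >
  [0,3] S/(PP/N)   >
    [0,1] "clearly" : (S/(PP/N))/N
    [1,3] N   >
      [1,2] N/(N\S)   >T
        [1,2] "with" : S
      [2,3] "from" : N\S
  [3,4] "slowly" : PP/N

[0,1] (S/(PP/N))/N  lex  "clearly"
[1,2] S  lex  "with"
[1,2] N/(N\S)  >T
[2,3] N\S  lex  "from"
[1,3] N  >  k=2
[0,3] S/(PP/N)  >  k=1
[3,4] PP/N  lex  "slowly"
[0,4] S  >  k=3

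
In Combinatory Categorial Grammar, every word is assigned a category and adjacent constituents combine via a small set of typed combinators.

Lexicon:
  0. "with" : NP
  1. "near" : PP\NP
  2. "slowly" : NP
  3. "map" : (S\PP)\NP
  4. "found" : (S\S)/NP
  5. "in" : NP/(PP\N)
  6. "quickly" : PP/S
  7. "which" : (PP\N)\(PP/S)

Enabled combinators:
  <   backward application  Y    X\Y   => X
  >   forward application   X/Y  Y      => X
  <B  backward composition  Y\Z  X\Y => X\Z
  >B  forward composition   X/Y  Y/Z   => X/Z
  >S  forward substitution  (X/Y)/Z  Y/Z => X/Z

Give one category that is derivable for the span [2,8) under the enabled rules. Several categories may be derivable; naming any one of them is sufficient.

S\PP

[0,8] S   <
  [0,2] PP   <
    [0,1] "with" : NP
    [1,2] "near" : PP\NP
  [2,8] S\PP   <B
    [2,4] S\PP   <
      [2,3] "slowly" : NP
      [3,4] "map" : (S\PP)\NP
    [4,8] S\S   >
      [4,5] "found" : (S\S)/NP
      [5,8] NP   >
        [5,6] "in" : NP/(PP\N)
        [6,8] PP\N   <
          [6,7] "quickly" : PP/S
          [7,8] "which" : (PP\N)\(PP/S)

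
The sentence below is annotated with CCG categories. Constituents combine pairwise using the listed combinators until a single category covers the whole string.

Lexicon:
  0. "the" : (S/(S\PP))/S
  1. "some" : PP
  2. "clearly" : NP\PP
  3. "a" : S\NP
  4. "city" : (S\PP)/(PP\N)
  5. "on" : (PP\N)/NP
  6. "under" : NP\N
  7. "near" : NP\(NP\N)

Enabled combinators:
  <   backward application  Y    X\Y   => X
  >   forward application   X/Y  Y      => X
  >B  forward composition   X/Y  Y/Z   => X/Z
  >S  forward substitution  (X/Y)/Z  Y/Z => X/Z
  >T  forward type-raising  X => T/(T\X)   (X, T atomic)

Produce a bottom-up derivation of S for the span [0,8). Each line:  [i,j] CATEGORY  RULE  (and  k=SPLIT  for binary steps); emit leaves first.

[0,8] S   >
  [0,4] S/(S\PP)   >
    [0,1] "the" : (S/(S\PP))/S
    [1,4] S   <
      [1,3] NP   >
        [1,2] NP/(NP\PP)   >T
          [1,2] "some" : PP
        [2,3] "clearly" : NP\PP
      [3,4] "a" : S\NP
  [4,8] S\PP   >
    [4,5] "city" : (S\PP)/(PP\N)
    [5,8] PP\N   >
      [5,6] "on" : (PP\N)/NP
      [6,8] NP   <
        [6,7] "under" : NP\N
        [7,8] "near" : NP\(NP\N)

[0,1] (S/(S\PP))/S  lex  "the"
[1,2] PP  lex  "some"
[1,2] NP/(NP\PP)  >T
[2,3] NP\PP  lex  "clearly"
[1,3] NP  >  k=2
[3,4] S\NP  lex  "a"
[1,4] S  <  k=3
[0,4] S/(S\PP)  >  k=1
[4,5] (S\PP)/(PP\N)  lex  "city"
[5,6] (PP\N)/NP  lex  "on"
[6,7] NP\N  lex  "under"
[7,8] NP\(NP\N)  lex  "near"
[6,8] NP  <  k=7
[5,8] PP\N  >  k=6
[4,8] S\PP  >  k=5
[0,8] S  >  k=4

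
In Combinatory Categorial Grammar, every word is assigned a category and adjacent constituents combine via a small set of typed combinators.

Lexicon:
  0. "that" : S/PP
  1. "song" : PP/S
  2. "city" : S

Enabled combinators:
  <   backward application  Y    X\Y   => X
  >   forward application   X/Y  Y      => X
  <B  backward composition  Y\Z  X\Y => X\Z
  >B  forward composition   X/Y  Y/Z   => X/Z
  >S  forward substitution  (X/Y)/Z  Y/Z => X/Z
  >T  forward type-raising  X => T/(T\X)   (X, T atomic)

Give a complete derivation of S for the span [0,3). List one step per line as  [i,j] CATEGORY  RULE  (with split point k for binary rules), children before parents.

[0,1] S/PP  lex  "that"
[1,2] PP/S  lex  "song"
[2,3] S  lex  "city"
[1,3] PP  >  k=2
[0,3] S  >  k=1

[0,3] S   >
  [0,1] "that" : S/PP
  [1,3] PP   >
    [1,2] "song" : PP/S
    [2,3] "city" : S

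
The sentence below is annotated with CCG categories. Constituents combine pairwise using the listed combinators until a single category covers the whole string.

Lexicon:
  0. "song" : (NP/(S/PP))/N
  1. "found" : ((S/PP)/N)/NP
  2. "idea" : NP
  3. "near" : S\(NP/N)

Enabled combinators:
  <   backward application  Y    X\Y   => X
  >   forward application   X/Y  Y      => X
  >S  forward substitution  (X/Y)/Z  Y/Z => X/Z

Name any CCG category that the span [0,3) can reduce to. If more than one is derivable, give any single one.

[0,4] S   <
  [0,3] NP/N   >S
    [0,1] "song" : (NP/(S/PP))/N
    [1,3] (S/PP)/N   >
      [1,2] "found" : ((S/PP)/N)/NP
      [2,3] "idea" : NP
  [3,4] "near" : S\(NP/N)

NP/N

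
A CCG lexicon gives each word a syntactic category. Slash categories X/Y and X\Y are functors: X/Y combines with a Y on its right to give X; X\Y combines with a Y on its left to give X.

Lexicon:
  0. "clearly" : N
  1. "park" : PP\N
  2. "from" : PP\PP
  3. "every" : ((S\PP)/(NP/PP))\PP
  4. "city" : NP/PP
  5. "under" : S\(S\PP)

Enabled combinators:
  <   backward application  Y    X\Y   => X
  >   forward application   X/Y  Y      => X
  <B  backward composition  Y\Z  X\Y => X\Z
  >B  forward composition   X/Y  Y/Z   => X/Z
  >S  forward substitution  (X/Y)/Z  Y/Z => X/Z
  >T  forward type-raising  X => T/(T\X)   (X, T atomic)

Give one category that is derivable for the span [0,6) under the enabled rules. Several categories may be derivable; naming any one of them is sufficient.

[0,6] S   <
  [0,5] S\PP   >
    [0,4] (S\PP)/(NP/PP)   <
      [0,3] PP   <
        [0,1] "clearly" : N
        [1,3] PP\N   <B
          [1,2] "park" : PP\N
          [2,3] "from" : PP\PP
      [3,4] "every" : ((S\PP)/(NP/PP))\PP
    [4,5] "city" : NP/PP
  [5,6] "under" : S\(S\PP)

S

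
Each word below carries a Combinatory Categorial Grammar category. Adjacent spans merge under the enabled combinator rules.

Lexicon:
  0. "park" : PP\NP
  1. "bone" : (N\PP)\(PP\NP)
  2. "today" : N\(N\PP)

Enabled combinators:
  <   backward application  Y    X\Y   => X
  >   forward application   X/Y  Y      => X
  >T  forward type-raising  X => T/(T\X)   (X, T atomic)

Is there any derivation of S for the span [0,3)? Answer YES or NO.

NO

PP\NP (N\PP)\(PP\NP) N\(N\PP)
CKY chart[0,3] = {N, N/(N\N), NP/(NP\N), PP/(PP\N), S/(S\N)}; S ∉ chart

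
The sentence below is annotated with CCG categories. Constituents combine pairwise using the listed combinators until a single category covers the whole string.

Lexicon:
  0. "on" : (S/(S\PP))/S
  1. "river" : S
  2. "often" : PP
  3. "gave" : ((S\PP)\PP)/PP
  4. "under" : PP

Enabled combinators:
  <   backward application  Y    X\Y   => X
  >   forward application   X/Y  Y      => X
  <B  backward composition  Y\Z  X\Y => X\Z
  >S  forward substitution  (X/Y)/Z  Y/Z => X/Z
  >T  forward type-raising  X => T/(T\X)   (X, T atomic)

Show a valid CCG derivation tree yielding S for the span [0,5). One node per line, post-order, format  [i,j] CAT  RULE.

[0,1] (S/(S\PP))/S  lex  "on"
[1,2] S  lex  "river"
[0,2] S/(S\PP)  >  k=1
[2,3] PP  lex  "often"
[3,4] ((S\PP)\PP)/PP  lex  "gave"
[4,5] PP  lex  "under"
[3,5] (S\PP)\PP  >  k=4
[2,5] S\PP  <  k=3
[0,5] S  >  k=2

[0,5] S   >
  [0,2] S/(S\PP)   >
    [0,1] "on" : (S/(S\PP))/S
    [1,2] "river" : S
  [2,5] S\PP   <
    [2,3] "often" : PP
    [3,5] (S\PP)\PP   >
      [3,4] "gave" : ((S\PP)\PP)/PP
      [4,5] "under" : PP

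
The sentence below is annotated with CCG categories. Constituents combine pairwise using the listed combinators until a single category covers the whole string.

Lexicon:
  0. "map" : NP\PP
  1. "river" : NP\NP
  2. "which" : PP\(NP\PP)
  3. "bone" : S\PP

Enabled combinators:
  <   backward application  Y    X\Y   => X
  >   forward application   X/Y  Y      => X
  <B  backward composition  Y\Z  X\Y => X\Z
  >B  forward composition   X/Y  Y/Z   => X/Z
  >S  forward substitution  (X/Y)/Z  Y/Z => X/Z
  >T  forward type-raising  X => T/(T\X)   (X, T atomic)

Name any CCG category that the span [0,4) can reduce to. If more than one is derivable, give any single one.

[0,4] S   <
  [0,3] PP   <
    [0,2] NP\PP   <B
      [0,1] "map" : NP\PP
      [1,2] "river" : NP\NP
    [2,3] "which" : PP\(NP\PP)
  [3,4] "bone" : S\PP

S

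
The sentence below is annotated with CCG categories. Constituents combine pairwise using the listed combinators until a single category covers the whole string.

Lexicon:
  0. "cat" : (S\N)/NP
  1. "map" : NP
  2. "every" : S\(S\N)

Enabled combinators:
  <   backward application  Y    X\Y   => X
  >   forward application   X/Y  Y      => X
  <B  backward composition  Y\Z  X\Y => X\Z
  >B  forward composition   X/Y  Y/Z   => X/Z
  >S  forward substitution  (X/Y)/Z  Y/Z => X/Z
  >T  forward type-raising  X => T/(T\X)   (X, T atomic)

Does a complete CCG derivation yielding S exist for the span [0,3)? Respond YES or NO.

[0,3] S   <
  [0,2] S\N   >
    [0,1] "cat" : (S\N)/NP
    [1,2] "map" : NP
  [2,3] "every" : S\(S\N)

YES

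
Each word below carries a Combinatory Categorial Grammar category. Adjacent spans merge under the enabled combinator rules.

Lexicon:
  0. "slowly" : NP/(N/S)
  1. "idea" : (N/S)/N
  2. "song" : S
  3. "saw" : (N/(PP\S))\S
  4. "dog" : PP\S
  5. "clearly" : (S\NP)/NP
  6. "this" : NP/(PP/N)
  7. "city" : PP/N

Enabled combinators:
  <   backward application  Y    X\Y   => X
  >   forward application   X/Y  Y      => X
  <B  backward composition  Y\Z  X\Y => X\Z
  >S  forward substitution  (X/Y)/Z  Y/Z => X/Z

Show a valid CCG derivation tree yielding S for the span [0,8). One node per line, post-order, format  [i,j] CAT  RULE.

[0,8] S   <
  [0,5] NP   >
    [0,1] "slowly" : NP/(N/S)
    [1,5] N/S   >
      [1,2] "idea" : (N/S)/N
      [2,5] N   >
        [2,4] N/(PP\S)   <
          [2,3] "song" : S
          [3,4] "saw" : (N/(PP\S))\S
        [4,5] "dog" : PP\S
  [5,8] S\NP   >
    [5,6] "clearly" : (S\NP)/NP
    [6,8] NP   >
      [6,7] "this" : NP/(PP/N)
      [7,8] "city" : PP/N

[0,1] NP/(N/S)  lex  "slowly"
[1,2] (N/S)/N  lex  "idea"
[2,3] S  lex  "song"
[3,4] (N/(PP\S))\S  lex  "saw"
[2,4] N/(PP\S)  <  k=3
[4,5] PP\S  lex  "dog"
[2,5] N  >  k=4
[1,5] N/S  >  k=2
[0,5] NP  >  k=1
[5,6] (S\NP)/NP  lex  "clearly"
[6,7] NP/(PP/N)  lex  "this"
[7,8] PP/N  lex  "city"
[6,8] NP  >  k=7
[5,8] S\NP  >  k=6
[0,8] S  <  k=5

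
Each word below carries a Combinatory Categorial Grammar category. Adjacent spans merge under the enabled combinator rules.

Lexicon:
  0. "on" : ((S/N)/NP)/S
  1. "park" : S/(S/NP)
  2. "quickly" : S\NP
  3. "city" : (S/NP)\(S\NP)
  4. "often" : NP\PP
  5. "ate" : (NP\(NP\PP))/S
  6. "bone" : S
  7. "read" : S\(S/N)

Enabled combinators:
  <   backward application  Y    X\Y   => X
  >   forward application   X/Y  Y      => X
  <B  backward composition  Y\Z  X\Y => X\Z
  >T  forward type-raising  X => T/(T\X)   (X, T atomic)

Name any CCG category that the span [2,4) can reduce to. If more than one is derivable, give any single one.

[0,8] S   <
  [0,7] S/N   >
    [0,4] (S/N)/NP   >
      [0,1] "on" : ((S/N)/NP)/S
      [1,4] S   >
        [1,2] "park" : S/(S/NP)
        [2,4] S/NP   <
          [2,3] "quickly" : S\NP
          [3,4] "city" : (S/NP)\(S\NP)
    [4,7] NP   <
      [4,5] "often" : NP\PP
      [5,7] NP\(NP\PP)   >
        [5,6] "ate" : (NP\(NP\PP))/S
        [6,7] "bone" : S
  [7,8] "read" : S\(S/N)

S/NP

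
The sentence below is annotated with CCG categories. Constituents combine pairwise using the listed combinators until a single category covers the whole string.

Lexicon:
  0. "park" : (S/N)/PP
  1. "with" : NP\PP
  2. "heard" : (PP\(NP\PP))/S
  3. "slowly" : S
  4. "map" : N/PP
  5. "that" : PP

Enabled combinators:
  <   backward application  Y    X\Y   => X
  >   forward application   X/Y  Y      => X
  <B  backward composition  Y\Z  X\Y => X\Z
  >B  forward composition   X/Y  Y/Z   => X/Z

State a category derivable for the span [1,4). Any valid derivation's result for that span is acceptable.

PP

[0,6] S   >
  [0,4] S/N   >
    [0,1] "park" : (S/N)/PP
    [1,4] PP   <
      [1,2] "with" : NP\PP
      [2,4] PP\(NP\PP)   >
        [2,3] "heard" : (PP\(NP\PP))/S
        [3,4] "slowly" : S
  [4,6] N   >
    [4,5] "map" : N/PP
    [5,6] "that" : PP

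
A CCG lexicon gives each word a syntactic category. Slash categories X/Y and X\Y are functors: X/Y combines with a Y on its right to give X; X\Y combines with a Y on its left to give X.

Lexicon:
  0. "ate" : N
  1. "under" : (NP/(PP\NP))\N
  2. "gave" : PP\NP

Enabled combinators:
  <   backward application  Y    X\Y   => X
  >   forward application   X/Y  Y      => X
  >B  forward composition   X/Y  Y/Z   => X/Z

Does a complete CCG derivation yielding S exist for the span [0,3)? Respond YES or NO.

NO

N (NP/(PP\NP))\N PP\NP
CKY chart[0,3] = {NP}; S ∉ chart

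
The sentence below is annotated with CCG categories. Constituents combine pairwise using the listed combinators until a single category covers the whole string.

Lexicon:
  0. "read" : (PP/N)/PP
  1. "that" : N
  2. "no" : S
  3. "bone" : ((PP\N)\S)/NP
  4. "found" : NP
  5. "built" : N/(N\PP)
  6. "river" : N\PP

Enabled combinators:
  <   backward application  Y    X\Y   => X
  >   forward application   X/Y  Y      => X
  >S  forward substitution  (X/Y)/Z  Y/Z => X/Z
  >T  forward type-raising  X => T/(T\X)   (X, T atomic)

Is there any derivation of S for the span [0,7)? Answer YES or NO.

NO

(PP/N)/PP N S ((PP\N)\S)/NP NP N/(N\PP) N\PP
CKY chart[0,7] = {N/(N\PP), NP/(NP\PP), PP, PP/(PP\PP), S/(S\PP)}; S ∉ chart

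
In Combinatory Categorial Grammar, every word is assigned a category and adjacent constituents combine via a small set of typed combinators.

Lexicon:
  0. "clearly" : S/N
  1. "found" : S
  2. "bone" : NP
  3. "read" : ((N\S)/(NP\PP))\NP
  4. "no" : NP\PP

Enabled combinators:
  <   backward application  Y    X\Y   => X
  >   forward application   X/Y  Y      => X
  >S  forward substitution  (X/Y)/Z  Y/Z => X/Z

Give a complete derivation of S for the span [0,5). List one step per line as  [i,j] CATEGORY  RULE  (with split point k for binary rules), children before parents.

[0,1] S/N  lex  "clearly"
[1,2] S  lex  "found"
[2,3] NP  lex  "bone"
[3,4] ((N\S)/(NP\PP))\NP  lex  "read"
[2,4] (N\S)/(NP\PP)  <  k=3
[4,5] NP\PP  lex  "no"
[2,5] N\S  >  k=4
[1,5] N  <  k=2
[0,5] S  >  k=1

[0,5] S   >
  [0,1] "clearly" : S/N
  [1,5] N   <
    [1,2] "found" : S
    [2,5] N\S   >
      [2,4] (N\S)/(NP\PP)   <
        [2,3] "bone" : NP
        [3,4] "read" : ((N\S)/(NP\PP))\NP
      [4,5] "no" : NP\PP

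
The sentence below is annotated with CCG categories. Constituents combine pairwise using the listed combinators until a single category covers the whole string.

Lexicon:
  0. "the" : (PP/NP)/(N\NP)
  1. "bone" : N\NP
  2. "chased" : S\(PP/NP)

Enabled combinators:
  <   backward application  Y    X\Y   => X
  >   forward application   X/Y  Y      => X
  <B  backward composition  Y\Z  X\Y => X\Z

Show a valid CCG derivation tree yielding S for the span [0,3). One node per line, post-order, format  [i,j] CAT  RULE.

[0,1] (PP/NP)/(N\NP)  lex  "the"
[1,2] N\NP  lex  "bone"
[0,2] PP/NP  >  k=1
[2,3] S\(PP/NP)  lex  "chased"
[0,3] S  <  k=2

[0,3] S   <
  [0,2] PP/NP   >
    [0,1] "the" : (PP/NP)/(N\NP)
    [1,2] "bone" : N\NP
  [2,3] "chased" : S\(PP/NP)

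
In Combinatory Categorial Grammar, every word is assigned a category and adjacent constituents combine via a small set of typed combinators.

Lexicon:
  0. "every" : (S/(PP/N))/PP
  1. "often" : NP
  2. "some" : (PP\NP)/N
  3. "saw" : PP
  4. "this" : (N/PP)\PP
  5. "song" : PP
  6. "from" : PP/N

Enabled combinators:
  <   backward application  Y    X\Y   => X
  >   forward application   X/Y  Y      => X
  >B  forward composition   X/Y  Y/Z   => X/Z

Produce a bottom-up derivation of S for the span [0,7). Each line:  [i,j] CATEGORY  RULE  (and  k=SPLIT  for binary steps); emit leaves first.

[0,1] (S/(PP/N))/PP  lex  "every"
[1,2] NP  lex  "often"
[2,3] (PP\NP)/N  lex  "some"
[3,4] PP  lex  "saw"
[4,5] (N/PP)\PP  lex  "this"
[3,5] N/PP  <  k=4
[5,6] PP  lex  "song"
[3,6] N  >  k=5
[2,6] PP\NP  >  k=3
[1,6] PP  <  k=2
[0,6] S/(PP/N)  >  k=1
[6,7] PP/N  lex  "from"
[0,7] S  >  k=6

[0,7] S   >
  [0,6] S/(PP/N)   >
    [0,1] "every" : (S/(PP/N))/PP
    [1,6] PP   <
      [1,2] "often" : NP
      [2,6] PP\NP   >
        [2,3] "some" : (PP\NP)/N
        [3,6] N   >
          [3,5] N/PP   <
            [3,4] "saw" : PP
            [4,5] "this" : (N/PP)\PP
          [5,6] "song" : PP
  [6,7] "from" : PP/N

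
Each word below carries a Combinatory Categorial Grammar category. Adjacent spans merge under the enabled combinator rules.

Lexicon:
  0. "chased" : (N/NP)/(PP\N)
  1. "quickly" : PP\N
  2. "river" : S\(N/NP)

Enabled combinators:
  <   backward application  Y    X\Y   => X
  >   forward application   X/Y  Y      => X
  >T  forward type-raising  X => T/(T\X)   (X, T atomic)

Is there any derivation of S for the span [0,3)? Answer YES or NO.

YES

[0,3] S   <
  [0,2] N/NP   >
    [0,1] "chased" : (N/NP)/(PP\N)
    [1,2] "quickly" : PP\N
  [2,3] "river" : S\(N/NP)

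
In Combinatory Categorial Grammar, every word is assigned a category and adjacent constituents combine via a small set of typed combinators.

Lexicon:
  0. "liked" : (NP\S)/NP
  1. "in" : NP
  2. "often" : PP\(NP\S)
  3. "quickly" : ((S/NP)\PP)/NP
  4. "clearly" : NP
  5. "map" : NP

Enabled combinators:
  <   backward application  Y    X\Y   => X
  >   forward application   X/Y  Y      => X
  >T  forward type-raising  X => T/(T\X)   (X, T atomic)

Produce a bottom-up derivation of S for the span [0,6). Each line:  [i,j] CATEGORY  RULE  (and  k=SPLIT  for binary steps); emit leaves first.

[0,1] (NP\S)/NP  lex  "liked"
[1,2] NP  lex  "in"
[0,2] NP\S  >  k=1
[2,3] PP\(NP\S)  lex  "often"
[0,3] PP  <  k=2
[3,4] ((S/NP)\PP)/NP  lex  "quickly"
[4,5] NP  lex  "clearly"
[3,5] (S/NP)\PP  >  k=4
[0,5] S/NP  <  k=3
[5,6] NP  lex  "map"
[0,6] S  >  k=5

[0,6] S   >
  [0,5] S/NP   <
    [0,3] PP   <
      [0,2] NP\S   >
        [0,1] "liked" : (NP\S)/NP
        [1,2] "in" : NP
      [2,3] "often" : PP\(NP\S)
    [3,5] (S/NP)\PP   >
      [3,4] "quickly" : ((S/NP)\PP)/NP
      [4,5] "clearly" : NP
  [5,6] "map" : NP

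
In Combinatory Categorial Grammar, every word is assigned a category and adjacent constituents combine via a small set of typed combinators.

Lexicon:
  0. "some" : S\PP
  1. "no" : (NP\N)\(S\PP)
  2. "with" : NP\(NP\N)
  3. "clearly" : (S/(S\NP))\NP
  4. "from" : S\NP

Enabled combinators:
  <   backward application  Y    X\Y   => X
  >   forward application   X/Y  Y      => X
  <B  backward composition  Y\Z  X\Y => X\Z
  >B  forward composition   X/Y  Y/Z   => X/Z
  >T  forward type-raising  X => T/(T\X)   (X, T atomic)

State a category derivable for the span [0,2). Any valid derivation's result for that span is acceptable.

[0,5] S   >
  [0,4] S/(S\NP)   <
    [0,3] NP   <
      [0,2] NP\N   <
        [0,1] "some" : S\PP
        [1,2] "no" : (NP\N)\(S\PP)
      [2,3] "with" : NP\(NP\N)
    [3,4] "clearly" : (S/(S\NP))\NP
  [4,5] "from" : S\NP

NP\N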